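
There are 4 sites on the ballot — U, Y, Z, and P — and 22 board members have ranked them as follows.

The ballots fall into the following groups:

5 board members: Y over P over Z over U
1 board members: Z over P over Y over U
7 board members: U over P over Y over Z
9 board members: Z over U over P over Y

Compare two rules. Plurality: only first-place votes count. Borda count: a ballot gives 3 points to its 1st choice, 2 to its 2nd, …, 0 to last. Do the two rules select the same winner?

No

Plurality first-place counts: U 7, Y 5, Z 10, P 0 → Z.
Borda totals: U 39, Y 23, Z 35, P 35 → U.
The two rules disagree: plurality picks Z, Borda picks U.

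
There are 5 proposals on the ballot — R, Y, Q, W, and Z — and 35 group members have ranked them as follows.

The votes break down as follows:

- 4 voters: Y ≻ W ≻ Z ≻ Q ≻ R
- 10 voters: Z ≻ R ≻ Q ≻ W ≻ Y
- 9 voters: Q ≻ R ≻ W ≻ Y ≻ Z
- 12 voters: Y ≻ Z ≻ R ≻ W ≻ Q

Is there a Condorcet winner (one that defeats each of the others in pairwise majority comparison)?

No

Head-to-head results (35 voters total):
R vs Y: R wins 19–16.
R vs Q: R wins 22–13.
R vs W: R wins 31–4.
R vs Z: Z wins 26–9.
Y vs Q: Q wins 19–16.
Y vs W: W wins 19–16.
Y vs Z: Y wins 25–10.
Q vs W: Q wins 19–16.
Q vs Z: Z wins 26–9.
W vs Z: Z wins 22–13.
No candidate beats all others: R beats Y beats Z beats R, a majority cycle.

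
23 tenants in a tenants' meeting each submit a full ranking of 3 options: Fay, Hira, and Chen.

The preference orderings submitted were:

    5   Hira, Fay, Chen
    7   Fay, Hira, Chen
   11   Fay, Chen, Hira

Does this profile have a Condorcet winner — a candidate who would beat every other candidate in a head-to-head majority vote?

Head-to-head results (23 voters total):
Fay vs Hira: Fay wins 18–5.
Fay vs Chen: Fay wins 23–0.
Hira vs Chen: Hira wins 12–11.
Fay beats each rival — Hira (18–5), Chen (23–0) — so Fay is the Condorcet winner.

Yes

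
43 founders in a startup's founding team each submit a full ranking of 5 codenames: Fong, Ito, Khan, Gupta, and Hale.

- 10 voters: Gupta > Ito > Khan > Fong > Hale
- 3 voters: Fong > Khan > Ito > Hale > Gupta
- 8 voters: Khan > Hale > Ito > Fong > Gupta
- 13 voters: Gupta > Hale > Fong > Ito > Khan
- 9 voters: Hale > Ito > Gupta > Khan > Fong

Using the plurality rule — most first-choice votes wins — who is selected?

First-place vote totals:
  Fong: 3
  Ito: 0
  Khan: 8
  Gupta: 23
  Hale: 9
Gupta has the most first-place votes.

Gupta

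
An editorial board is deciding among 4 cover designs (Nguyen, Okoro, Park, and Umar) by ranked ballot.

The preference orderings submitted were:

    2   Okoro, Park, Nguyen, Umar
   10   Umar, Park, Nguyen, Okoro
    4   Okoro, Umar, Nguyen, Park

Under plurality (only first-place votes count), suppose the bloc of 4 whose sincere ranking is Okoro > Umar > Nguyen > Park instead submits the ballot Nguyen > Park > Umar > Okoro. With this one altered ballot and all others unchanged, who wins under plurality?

Umar

First-place totals with the altered ballot: Nguyen 4, Okoro 2, Park 0, Umar 10.
The winner is unchanged: still Umar.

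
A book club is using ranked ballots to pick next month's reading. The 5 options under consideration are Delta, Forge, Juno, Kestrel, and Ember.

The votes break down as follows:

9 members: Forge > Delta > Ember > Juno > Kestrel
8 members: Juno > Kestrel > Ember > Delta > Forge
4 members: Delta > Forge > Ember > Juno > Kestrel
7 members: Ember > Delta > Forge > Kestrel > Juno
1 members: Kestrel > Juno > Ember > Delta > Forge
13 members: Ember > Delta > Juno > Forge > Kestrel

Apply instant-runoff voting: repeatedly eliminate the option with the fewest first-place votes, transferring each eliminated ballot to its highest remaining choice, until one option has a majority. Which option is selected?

Ember

Round 1: Ember 20, Forge 9, Juno 8, Delta 4, Kestrel 1. Kestrel has the fewest and is eliminated.
Round 2: Ember 20, Forge 9, Juno 9, Delta 4. Delta has the fewest and is eliminated.
Round 3: Ember 20, Forge 13, Juno 9. Juno has the fewest and is eliminated.
Round 4: Ember 29, Forge 13. Ember has a majority.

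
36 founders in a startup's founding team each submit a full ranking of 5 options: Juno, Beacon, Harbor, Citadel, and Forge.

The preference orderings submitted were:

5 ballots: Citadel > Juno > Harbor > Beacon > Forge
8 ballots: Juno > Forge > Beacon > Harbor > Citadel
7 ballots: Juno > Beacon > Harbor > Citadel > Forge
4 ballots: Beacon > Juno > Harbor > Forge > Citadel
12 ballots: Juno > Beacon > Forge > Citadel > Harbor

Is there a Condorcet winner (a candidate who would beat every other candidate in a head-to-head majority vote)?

Head-to-head results (36 voters total):
Juno vs Beacon: Juno wins 32–4.
Juno vs Harbor: Juno wins 36–0.
Juno vs Citadel: Juno wins 31–5.
Juno vs Forge: Juno wins 36–0.
Beacon vs Harbor: Beacon wins 31–5.
Beacon vs Citadel: Beacon wins 31–5.
Beacon vs Forge: Beacon wins 28–8.
Harbor vs Citadel: Harbor wins 19–17.
Harbor vs Forge: Forge wins 20–16.
Citadel vs Forge: Forge wins 24–12.
Juno beats each rival — Beacon (32–4), Harbor (36–0), Citadel (31–5), Forge (36–0) — so Juno is the Condorcet winner.

Yes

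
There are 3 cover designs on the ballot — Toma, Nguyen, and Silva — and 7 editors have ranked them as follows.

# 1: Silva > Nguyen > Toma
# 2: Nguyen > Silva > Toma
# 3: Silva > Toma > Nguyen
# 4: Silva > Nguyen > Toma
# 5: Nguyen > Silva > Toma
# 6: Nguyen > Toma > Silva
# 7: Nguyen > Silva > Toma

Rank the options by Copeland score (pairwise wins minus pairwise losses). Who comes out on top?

Pairwise results:
  Toma vs Nguyen: Nguyen wins 6–1.
  Toma vs Silva: Silva wins 6–1.
  Nguyen vs Silva: Nguyen wins 4–3.
Copeland scores (wins − losses):
  Toma: 0 − 2 = -2
  Nguyen: 2 − 0 = 2
  Silva: 1 − 1 = 0
Nguyen has the best Copeland score.

Nguyen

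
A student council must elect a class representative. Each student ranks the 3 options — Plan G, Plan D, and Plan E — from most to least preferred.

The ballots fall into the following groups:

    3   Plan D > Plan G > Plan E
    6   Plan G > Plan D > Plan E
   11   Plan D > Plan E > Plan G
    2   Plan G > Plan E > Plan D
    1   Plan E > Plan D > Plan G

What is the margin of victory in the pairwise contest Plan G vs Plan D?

7

Ballots ranking Plan G above Plan D: 6+2 = 8.
Ballots ranking Plan D above Plan G: 3+11+1 = 15.
Plan D wins 15–8, a margin of 7.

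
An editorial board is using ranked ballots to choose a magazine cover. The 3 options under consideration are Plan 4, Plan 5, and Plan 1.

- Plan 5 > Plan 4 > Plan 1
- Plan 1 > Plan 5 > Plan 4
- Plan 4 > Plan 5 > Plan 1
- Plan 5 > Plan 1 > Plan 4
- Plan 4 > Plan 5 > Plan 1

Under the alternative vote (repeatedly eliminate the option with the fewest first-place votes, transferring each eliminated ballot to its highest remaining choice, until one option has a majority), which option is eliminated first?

Round 1: Plan 4 2, Plan 5 2, Plan 1 1. Plan 1 has the fewest and is eliminated.
Round 2: Plan 5 3, Plan 4 2. Plan 5 has a majority.

Plan 1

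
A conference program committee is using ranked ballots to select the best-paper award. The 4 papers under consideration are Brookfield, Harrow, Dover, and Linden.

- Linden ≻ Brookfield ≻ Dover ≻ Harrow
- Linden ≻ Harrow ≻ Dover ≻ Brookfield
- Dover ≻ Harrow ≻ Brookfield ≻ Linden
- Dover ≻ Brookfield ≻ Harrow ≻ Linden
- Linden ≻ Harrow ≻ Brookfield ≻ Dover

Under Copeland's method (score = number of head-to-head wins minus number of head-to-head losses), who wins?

Pairwise results:
  Brookfield vs Harrow: Harrow wins 3–2.
  Brookfield vs Dover: Dover wins 3–2.
  Brookfield vs Linden: Linden wins 3–2.
  Harrow vs Dover: Dover wins 3–2.
  Harrow vs Linden: Linden wins 3–2.
  Dover vs Linden: Linden wins 3–2.
Copeland scores (wins − losses):
  Brookfield: 0 − 3 = -3
  Harrow: 1 − 2 = -1
  Dover: 2 − 1 = 1
  Linden: 3 − 0 = 3
Linden has the best Copeland score.

Linden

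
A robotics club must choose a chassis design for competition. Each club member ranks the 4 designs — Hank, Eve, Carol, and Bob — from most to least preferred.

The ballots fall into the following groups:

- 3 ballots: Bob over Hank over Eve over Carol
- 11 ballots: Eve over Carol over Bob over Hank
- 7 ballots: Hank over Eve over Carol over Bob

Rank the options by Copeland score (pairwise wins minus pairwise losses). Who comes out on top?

Eve

Pairwise results:
  Hank vs Eve: Eve wins 11–10.
  Hank vs Carol: Carol wins 11–10.
  Hank vs Bob: Bob wins 14–7.
  Eve vs Carol: Eve wins 21–0.
  Eve vs Bob: Eve wins 18–3.
  Carol vs Bob: Carol wins 18–3.
Copeland scores (wins − losses):
  Hank: 0 − 3 = -3
  Eve: 3 − 0 = 3
  Carol: 2 − 1 = 1
  Bob: 1 − 2 = -1
Eve has the best Copeland score.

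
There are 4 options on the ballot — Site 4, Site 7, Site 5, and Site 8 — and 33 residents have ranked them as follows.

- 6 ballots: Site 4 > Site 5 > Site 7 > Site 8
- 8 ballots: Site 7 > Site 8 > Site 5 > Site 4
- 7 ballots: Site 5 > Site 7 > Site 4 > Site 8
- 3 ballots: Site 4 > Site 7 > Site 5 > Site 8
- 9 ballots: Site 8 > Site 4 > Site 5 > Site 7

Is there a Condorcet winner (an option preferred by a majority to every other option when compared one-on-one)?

No

Head-to-head results (33 voters total):
Site 4 vs Site 7: Site 4 wins 18–15.
Site 4 vs Site 5: Site 4 wins 18–15.
Site 4 vs Site 8: Site 8 wins 17–16.
Site 7 vs Site 5: Site 5 wins 22–11.
Site 7 vs Site 8: Site 7 wins 24–9.
Site 5 vs Site 8: Site 8 wins 17–16.
No candidate beats all others: Site 4 beats Site 7 beats Site 8 beats Site 4, a majority cycle.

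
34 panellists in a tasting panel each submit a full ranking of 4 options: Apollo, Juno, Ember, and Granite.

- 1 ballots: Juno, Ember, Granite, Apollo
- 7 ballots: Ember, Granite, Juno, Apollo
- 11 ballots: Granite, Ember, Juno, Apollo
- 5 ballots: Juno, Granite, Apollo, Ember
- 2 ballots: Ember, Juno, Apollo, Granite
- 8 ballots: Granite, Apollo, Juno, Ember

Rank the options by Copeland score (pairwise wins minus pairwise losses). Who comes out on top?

Pairwise results:
  Apollo vs Juno: Juno wins 26–8.
  Apollo vs Ember: Ember wins 21–13.
  Apollo vs Granite: Granite wins 32–2.
  Juno vs Ember: Ember wins 20–14.
  Juno vs Granite: Granite wins 26–8.
  Ember vs Granite: Granite wins 24–10.
Copeland scores (wins − losses):
  Apollo: 0 − 3 = -3
  Juno: 1 − 2 = -1
  Ember: 2 − 1 = 1
  Granite: 3 − 0 = 3
Granite has the best Copeland score.

Granite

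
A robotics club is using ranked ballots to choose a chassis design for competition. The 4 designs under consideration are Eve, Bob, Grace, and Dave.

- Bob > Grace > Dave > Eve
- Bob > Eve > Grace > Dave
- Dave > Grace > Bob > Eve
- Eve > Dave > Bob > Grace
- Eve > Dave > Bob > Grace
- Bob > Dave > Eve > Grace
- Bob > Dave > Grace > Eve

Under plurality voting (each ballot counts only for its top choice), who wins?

Bob

First-place vote totals:
  Eve: 2
  Bob: 4
  Grace: 0
  Dave: 1
Bob has the most first-place votes.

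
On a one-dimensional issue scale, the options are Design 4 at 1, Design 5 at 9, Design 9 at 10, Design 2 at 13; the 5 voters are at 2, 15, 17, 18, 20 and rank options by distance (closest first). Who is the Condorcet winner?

With single-peaked preferences on a line, the Condorcet winner is the candidate closest to the median voter.
The median voter (position 17) is closest to Design 2 at 13.
Check: Design 2 vs Design 5 — voters closer to Design 2: 4 of 5.

Design 2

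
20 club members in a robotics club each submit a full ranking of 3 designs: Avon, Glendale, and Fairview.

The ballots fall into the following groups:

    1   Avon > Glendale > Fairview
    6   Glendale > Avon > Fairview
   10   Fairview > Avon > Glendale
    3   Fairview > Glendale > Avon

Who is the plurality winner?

First-place vote totals:
  Avon: 1
  Glendale: 6
  Fairview: 13
Fairview has the most first-place votes.

Fairview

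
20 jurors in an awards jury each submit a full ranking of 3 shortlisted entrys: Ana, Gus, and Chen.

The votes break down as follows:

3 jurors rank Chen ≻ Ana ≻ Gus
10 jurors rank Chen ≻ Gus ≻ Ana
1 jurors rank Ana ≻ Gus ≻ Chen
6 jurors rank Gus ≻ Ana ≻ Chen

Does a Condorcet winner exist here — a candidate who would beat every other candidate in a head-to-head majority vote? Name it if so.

Head-to-head results (20 voters total):
Ana vs Gus: Gus wins 16–4.
Ana vs Chen: Chen wins 13–7.
Gus vs Chen: Chen wins 13–7.
Chen beats each rival — Ana (13–7), Gus (13–7) — so Chen is the Condorcet winner.

Chen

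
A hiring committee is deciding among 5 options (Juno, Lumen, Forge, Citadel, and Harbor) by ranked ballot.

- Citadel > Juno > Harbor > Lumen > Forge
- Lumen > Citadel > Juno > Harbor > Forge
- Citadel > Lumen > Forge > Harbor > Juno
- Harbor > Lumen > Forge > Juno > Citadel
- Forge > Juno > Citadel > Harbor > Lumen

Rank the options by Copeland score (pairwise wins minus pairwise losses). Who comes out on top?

Citadel

Pairwise results:
  Juno vs Lumen: Lumen wins 3–2.
  Juno vs Forge: Forge wins 3–2.
  Juno vs Citadel: Citadel wins 3–2.
  Juno vs Harbor: Juno wins 3–2.
  Lumen vs Forge: Lumen wins 4–1.
  Lumen vs Citadel: Citadel wins 3–2.
  Lumen vs Harbor: Harbor wins 3–2.
  Forge vs Citadel: Citadel wins 3–2.
  Forge vs Harbor: Harbor wins 3–2.
  Citadel vs Harbor: Citadel wins 4–1.
Copeland scores (wins − losses):
  Juno: 1 − 3 = -2
  Lumen: 2 − 2 = 0
  Forge: 1 − 3 = -2
  Citadel: 4 − 0 = 4
  Harbor: 2 − 2 = 0
Citadel has the best Copeland score.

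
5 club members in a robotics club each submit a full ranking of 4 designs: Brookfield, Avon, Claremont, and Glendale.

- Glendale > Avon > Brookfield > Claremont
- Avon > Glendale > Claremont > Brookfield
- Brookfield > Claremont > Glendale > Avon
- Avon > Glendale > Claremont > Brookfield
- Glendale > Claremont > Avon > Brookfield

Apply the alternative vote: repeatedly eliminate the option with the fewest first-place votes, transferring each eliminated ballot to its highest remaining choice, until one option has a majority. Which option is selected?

Round 1: Avon 2, Glendale 2, Brookfield 1, Claremont 0. Claremont has the fewest and is eliminated.
Round 2: Avon 2, Glendale 2, Brookfield 1. Brookfield has the fewest and is eliminated.
Round 3: Glendale 3, Avon 2. Glendale has a majority.

Glendale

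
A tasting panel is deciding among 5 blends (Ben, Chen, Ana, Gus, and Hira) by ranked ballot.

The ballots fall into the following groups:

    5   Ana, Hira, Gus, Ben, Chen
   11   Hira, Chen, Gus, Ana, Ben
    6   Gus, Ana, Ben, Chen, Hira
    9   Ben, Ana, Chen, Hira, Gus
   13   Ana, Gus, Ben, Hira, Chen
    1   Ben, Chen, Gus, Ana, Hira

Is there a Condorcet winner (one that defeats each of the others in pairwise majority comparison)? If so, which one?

Ana

Head-to-head results (45 voters total):
Ben vs Chen: Ben wins 34–11.
Ben vs Ana: Ana wins 35–10.
Ben vs Gus: Gus wins 35–10.
Ben vs Hira: Ben wins 29–16.
Chen vs Ana: Ana wins 33–12.
Chen vs Gus: Gus wins 24–21.
Chen vs Hira: Hira wins 29–16.
Ana vs Gus: Ana wins 27–18.
Ana vs Hira: Ana wins 34–11.
Gus vs Hira: Hira wins 25–20.
Ana beats each rival — Ben (35–10), Chen (33–12), Gus (27–18), Hira (34–11) — so Ana is the Condorcet winner.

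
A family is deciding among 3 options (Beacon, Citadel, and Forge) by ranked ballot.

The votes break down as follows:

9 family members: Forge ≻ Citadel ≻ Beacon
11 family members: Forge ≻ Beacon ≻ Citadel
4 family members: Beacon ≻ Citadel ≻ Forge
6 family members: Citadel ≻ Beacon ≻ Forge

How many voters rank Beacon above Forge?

10

Ballots ranking Beacon above Forge: 4+6 = 10.
Ballots ranking Forge above Beacon: 9+11 = 20.
So 10 of 30 voters prefer Beacon to Forge.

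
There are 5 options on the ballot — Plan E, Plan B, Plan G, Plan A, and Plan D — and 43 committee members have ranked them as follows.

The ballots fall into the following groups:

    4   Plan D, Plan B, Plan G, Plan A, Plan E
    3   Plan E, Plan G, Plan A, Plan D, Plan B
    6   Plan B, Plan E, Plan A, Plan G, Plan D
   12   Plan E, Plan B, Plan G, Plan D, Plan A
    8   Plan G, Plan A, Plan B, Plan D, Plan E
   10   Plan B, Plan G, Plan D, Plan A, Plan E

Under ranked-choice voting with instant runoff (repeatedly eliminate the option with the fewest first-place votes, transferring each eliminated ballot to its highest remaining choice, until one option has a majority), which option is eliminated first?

Plan A

Round 1: Plan B 16, Plan E 15, Plan G 8, Plan D 4, Plan A 0. Plan A has the fewest and is eliminated.
Round 2: Plan B 16, Plan E 15, Plan G 8, Plan D 4. Plan D has the fewest and is eliminated.
Round 3: Plan B 20, Plan E 15, Plan G 8. Plan G has the fewest and is eliminated.
Round 4: Plan B 28, Plan E 15. Plan B has a majority.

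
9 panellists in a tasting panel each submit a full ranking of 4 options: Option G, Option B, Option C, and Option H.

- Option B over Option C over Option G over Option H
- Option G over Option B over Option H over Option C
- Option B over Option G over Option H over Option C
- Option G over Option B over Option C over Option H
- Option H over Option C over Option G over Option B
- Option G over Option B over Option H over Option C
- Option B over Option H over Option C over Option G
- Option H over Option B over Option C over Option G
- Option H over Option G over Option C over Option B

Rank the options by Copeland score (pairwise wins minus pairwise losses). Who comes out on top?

Option G

Pairwise results:
  Option G vs Option B: Option G wins 5–4.
  Option G vs Option C: Option G wins 5–4.
  Option G vs Option H: Option G wins 5–4.
  Option B vs Option C: Option B wins 7–2.
  Option B vs Option H: Option B wins 6–3.
  Option C vs Option H: Option H wins 7–2.
Copeland scores (wins − losses):
  Option G: 3 − 0 = 3
  Option B: 2 − 1 = 1
  Option C: 0 − 3 = -3
  Option H: 1 − 2 = -1
Option G has the best Copeland score.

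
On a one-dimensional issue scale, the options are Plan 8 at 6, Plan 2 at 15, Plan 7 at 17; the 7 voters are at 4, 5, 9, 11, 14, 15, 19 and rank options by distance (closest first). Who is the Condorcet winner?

Plan 2

With single-peaked preferences on a line, the Condorcet winner is the candidate closest to the median voter.
The median voter (position 11) is closest to Plan 2 at 15.
Check: Plan 2 vs Plan 7 — voters closer to Plan 2: 6 of 7.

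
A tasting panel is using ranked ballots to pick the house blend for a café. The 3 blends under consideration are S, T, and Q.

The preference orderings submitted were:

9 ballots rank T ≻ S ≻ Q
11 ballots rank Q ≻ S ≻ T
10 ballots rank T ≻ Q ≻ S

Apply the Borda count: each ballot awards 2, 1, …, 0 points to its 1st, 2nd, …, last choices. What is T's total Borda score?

38

Borda scores:
  S: 9·1 + 11·1 + 10·0 = 20
  T: 9·2 + 11·0 + 10·2 = 38
  Q: 9·0 + 11·2 + 10·1 = 32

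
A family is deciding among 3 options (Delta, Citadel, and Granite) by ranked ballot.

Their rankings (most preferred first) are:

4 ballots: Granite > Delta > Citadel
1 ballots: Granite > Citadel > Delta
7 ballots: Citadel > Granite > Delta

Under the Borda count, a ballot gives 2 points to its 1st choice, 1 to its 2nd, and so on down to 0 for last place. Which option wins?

Granite

Borda scores:
  Delta: 4·1 + 0 + 7·0 = 4
  Citadel: 4·0 + 1 + 7·2 = 15
  Granite: 4·2 + 2 + 7·1 = 17
Granite has the highest total.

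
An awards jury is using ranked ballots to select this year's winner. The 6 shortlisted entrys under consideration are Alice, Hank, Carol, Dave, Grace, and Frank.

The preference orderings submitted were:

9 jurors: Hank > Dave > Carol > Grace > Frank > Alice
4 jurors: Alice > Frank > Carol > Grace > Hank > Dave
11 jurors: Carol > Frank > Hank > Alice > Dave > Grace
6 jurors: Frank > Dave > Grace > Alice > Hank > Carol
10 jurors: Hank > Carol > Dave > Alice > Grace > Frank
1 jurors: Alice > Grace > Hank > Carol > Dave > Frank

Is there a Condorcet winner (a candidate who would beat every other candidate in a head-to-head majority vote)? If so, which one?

Head-to-head results (41 voters total):
Alice vs Hank: Hank wins 30–11.
Alice vs Carol: Carol wins 30–11.
Alice vs Dave: Dave wins 25–16.
Alice vs Grace: Alice wins 26–15.
Alice vs Frank: Frank wins 26–15.
Hank vs Carol: Hank wins 26–15.
Hank vs Dave: Hank wins 35–6.
Hank vs Grace: Hank wins 30–11.
Hank vs Frank: Frank wins 21–20.
Carol vs Dave: Carol wins 26–15.
Carol vs Grace: Carol wins 34–7.
Carol vs Frank: Carol wins 31–10.
Dave vs Grace: Dave wins 36–5.
Dave vs Frank: Frank wins 21–20.
Grace vs Frank: Frank wins 21–20.
No candidate beats all others: Hank beats Carol beats Frank beats Hank, a majority cycle.

No Condorcet winner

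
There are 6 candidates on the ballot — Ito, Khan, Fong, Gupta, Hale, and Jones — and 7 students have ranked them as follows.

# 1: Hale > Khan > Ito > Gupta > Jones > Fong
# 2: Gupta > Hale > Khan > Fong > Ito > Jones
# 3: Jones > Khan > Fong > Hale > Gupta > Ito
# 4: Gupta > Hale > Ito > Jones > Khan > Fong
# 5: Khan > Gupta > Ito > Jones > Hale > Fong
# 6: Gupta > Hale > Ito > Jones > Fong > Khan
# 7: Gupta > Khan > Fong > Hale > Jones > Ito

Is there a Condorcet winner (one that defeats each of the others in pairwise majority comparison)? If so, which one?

Gupta

Head-to-head results (7 voters total):
Ito vs Khan: Khan wins 5–2.
Ito vs Fong: Ito wins 4–3.
Ito vs Gupta: Gupta wins 6–1.
Ito vs Hale: Hale wins 6–1.
Ito vs Jones: Ito wins 5–2.
Khan vs Fong: Khan wins 6–1.
Khan vs Gupta: Gupta wins 4–3.
Khan vs Hale: Hale wins 4–3.
Khan vs Jones: Khan wins 4–3.
Fong vs Gupta: Gupta wins 6–1.
Fong vs Hale: Hale wins 5–2.
Fong vs Jones: Jones wins 5–2.
Gupta vs Hale: Gupta wins 5–2.
Gupta vs Jones: Gupta wins 6–1.
Hale vs Jones: Hale wins 5–2.
Gupta beats each rival — Ito (6–1), Khan (4–3), Fong (6–1), Hale (5–2), Jones (6–1) — so Gupta is the Condorcet winner.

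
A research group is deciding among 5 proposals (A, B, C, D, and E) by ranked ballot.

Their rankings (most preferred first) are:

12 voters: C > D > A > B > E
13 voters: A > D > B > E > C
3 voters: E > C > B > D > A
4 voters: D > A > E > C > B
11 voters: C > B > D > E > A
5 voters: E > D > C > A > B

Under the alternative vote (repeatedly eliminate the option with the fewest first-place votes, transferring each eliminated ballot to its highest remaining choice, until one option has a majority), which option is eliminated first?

B

Round 1: C 23, A 13, E 8, D 4, B 0. B has the fewest and is eliminated.
Round 2: C 23, A 13, E 8, D 4. D has the fewest and is eliminated.
Round 3: C 23, A 17, E 8. E has the fewest and is eliminated.
Round 4: C 31, A 17. C has a majority.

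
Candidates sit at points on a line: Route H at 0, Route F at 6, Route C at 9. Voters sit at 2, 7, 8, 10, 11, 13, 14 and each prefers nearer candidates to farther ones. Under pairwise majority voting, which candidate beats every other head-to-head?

With single-peaked preferences on a line, the Condorcet winner is the candidate closest to the median voter.
The median voter (position 10) is closest to Route C at 9.
Check: Route C vs Route H — voters closer to Route C: 6 of 7.

Route C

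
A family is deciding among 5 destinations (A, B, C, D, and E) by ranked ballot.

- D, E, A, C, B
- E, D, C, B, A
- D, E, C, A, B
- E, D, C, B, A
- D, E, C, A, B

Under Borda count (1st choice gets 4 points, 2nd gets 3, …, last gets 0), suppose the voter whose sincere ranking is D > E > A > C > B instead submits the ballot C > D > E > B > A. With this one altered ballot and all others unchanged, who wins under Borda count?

Borda totals with the altered ballot: A 2, B 3, C 12, D 17, E 16.
The winner is unchanged: still D.

D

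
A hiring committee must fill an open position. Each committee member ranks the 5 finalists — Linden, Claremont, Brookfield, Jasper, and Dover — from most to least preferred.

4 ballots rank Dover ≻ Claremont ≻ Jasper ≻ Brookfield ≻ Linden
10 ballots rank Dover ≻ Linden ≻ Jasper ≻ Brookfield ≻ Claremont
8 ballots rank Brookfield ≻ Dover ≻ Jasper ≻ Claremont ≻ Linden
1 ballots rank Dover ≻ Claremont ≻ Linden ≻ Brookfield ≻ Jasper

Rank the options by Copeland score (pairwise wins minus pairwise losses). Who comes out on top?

Dover

Pairwise results:
  Linden vs Claremont: Claremont wins 13–10.
  Linden vs Brookfield: Brookfield wins 12–11.
  Linden vs Jasper: Jasper wins 12–11.
  Linden vs Dover: Dover wins 23–0.
  Claremont vs Brookfield: Brookfield wins 18–5.
  Claremont vs Jasper: Jasper wins 18–5.
  Claremont vs Dover: Dover wins 23–0.
  Brookfield vs Jasper: Jasper wins 14–9.
  Brookfield vs Dover: Dover wins 15–8.
  Jasper vs Dover: Dover wins 23–0.
Copeland scores (wins − losses):
  Linden: 0 − 4 = -4
  Claremont: 1 − 3 = -2
  Brookfield: 2 − 2 = 0
  Jasper: 3 − 1 = 2
  Dover: 4 − 0 = 4
Dover has the best Copeland score.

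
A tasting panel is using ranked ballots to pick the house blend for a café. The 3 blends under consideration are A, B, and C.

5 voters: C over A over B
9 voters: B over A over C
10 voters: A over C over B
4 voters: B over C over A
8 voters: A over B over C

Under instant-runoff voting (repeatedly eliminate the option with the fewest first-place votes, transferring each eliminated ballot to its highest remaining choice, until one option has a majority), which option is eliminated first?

C

Round 1: A 18, B 13, C 5. C has the fewest and is eliminated.
Round 2: A 23, B 13. A has a majority.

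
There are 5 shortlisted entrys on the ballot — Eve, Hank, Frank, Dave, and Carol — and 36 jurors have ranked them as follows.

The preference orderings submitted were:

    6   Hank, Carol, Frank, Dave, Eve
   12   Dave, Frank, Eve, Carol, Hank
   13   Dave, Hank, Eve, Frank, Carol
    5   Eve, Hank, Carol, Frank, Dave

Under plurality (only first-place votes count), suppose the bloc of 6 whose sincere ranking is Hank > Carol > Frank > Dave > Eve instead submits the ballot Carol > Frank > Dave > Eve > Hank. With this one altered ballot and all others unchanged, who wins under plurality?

First-place totals with the altered ballot: Eve 5, Hank 0, Frank 0, Dave 25, Carol 6.
The winner is unchanged: still Dave.

Dave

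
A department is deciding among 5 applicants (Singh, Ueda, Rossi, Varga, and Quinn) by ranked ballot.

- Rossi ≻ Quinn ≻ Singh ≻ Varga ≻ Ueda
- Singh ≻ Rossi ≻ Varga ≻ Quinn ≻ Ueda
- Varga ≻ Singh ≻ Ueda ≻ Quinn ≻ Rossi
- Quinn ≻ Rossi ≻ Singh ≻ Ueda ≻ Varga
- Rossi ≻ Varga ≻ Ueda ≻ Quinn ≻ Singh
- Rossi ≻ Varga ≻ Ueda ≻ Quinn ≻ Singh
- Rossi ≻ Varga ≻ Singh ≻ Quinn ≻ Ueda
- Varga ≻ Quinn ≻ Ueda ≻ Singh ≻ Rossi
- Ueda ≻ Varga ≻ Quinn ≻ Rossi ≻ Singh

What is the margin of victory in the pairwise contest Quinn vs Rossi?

1

Ballots ranking Quinn above Rossi: 4.
Ballots ranking Rossi above Quinn: 5.
Rossi wins 5–4, a margin of 1.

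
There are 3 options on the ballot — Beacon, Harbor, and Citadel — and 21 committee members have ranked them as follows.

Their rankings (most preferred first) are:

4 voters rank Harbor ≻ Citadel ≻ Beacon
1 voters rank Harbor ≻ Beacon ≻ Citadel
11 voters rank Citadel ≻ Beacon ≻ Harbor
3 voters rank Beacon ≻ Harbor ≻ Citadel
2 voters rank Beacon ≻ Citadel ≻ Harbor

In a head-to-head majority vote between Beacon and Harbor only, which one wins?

Ballots ranking Beacon above Harbor: 11+3+2 = 16.
Ballots ranking Harbor above Beacon: 4+1 = 5.
Beacon wins the head-to-head, 16–5.

Beacon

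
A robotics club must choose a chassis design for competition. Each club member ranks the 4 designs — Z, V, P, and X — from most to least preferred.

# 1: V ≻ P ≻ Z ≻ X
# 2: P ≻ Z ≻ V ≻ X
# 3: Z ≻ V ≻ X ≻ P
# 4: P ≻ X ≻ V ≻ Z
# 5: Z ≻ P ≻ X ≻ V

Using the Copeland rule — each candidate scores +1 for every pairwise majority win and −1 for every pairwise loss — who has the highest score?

Pairwise results:
  Z vs V: Z wins 3–2.
  Z vs P: P wins 3–2.
  Z vs X: Z wins 4–1.
  V vs P: P wins 3–2.
  V vs X: V wins 3–2.
  P vs X: P wins 4–1.
Copeland scores (wins − losses):
  Z: 2 − 1 = 1
  V: 1 − 2 = -1
  P: 3 − 0 = 3
  X: 0 − 3 = -3
P has the best Copeland score.

P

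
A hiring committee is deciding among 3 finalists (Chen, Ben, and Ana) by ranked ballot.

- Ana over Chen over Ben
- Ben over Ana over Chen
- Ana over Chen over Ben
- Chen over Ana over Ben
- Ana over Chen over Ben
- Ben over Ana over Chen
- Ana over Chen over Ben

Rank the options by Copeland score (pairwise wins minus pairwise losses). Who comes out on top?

Pairwise results:
  Chen vs Ben: Chen wins 5–2.
  Chen vs Ana: Ana wins 6–1.
  Ben vs Ana: Ana wins 5–2.
Copeland scores (wins − losses):
  Chen: 1 − 1 = 0
  Ben: 0 − 2 = -2
  Ana: 2 − 0 = 2
Ana has the best Copeland score.

Ana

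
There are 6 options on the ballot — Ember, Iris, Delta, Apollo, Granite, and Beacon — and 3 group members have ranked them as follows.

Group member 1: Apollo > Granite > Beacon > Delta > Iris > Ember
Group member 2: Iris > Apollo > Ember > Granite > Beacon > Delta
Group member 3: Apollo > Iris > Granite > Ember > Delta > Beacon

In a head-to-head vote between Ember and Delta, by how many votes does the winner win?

1

Ballots ranking Ember above Delta: 2.
Ballots ranking Delta above Ember: 1.
Ember wins 2–1, a margin of 1.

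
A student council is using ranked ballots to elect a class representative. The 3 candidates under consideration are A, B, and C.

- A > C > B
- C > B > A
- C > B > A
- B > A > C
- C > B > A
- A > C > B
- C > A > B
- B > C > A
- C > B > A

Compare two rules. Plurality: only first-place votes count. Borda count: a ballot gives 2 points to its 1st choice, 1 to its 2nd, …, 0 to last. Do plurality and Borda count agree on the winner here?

Plurality first-place counts: A 2, B 2, C 5 → C.
Borda totals: A 6, B 8, C 13 → C.
The two rules agree on C.

Yes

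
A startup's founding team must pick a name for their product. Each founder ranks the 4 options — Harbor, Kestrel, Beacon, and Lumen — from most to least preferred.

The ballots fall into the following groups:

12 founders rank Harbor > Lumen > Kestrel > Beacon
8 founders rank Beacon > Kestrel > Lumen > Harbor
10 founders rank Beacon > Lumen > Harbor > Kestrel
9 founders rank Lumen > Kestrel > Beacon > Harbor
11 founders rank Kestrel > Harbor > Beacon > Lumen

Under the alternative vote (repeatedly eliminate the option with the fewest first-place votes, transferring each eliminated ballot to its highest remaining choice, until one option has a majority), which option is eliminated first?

Round 1: Beacon 18, Harbor 12, Kestrel 11, Lumen 9. Lumen has the fewest and is eliminated.
Round 2: Kestrel 20, Beacon 18, Harbor 12. Harbor has the fewest and is eliminated.
Round 3: Kestrel 32, Beacon 18. Kestrel has a majority.

Lumen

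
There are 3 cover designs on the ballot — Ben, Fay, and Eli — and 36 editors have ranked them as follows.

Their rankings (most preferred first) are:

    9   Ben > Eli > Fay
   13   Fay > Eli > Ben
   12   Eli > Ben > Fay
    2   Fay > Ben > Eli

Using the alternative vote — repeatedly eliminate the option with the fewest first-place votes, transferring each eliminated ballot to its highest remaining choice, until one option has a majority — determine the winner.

Round 1: Fay 15, Eli 12, Ben 9. Ben has the fewest and is eliminated.
Round 2: Eli 21, Fay 15. Eli has a majority.

Eli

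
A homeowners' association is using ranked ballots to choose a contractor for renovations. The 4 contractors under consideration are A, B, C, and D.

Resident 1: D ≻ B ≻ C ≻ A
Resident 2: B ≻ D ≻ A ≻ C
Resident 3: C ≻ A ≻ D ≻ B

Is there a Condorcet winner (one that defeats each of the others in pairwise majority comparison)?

Yes

Head-to-head results (3 voters total):
A vs B: B wins 2–1.
A vs C: C wins 2–1.
A vs D: D wins 2–1.
B vs C: B wins 2–1.
B vs D: D wins 2–1.
C vs D: D wins 2–1.
D beats each rival — A (2–1), B (2–1), C (2–1) — so D is the Condorcet winner.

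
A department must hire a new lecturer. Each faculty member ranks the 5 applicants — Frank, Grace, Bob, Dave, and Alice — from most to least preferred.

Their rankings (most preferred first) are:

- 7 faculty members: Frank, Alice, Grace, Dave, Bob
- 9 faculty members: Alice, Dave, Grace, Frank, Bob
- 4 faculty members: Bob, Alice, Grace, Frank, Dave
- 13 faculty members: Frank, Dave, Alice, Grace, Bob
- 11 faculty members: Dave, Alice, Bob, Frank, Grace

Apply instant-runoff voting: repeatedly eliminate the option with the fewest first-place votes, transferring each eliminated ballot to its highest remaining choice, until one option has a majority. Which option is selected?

Alice

Round 1: Frank 20, Dave 11, Alice 9, Bob 4, Grace 0. Grace has the fewest and is eliminated.
Round 2: Frank 20, Dave 11, Alice 9, Bob 4. Bob has the fewest and is eliminated.
Round 3: Frank 20, Alice 13, Dave 11. Dave has the fewest and is eliminated.
Round 4: Alice 24, Frank 20. Alice has a majority.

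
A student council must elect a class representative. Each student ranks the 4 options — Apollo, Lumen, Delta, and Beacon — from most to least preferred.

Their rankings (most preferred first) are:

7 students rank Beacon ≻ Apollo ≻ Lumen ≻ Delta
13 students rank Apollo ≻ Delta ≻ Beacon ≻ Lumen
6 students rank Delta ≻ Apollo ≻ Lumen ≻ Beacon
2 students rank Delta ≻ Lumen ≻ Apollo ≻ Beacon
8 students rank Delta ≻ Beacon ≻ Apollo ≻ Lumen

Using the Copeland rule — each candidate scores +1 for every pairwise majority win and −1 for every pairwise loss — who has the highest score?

Apollo

Pairwise results:
  Apollo vs Lumen: Apollo wins 34–2.
  Apollo vs Delta: Apollo wins 20–16.
  Apollo vs Beacon: Apollo wins 21–15.
  Lumen vs Delta: Delta wins 29–7.
  Lumen vs Beacon: Beacon wins 28–8.
  Delta vs Beacon: Delta wins 29–7.
Copeland scores (wins − losses):
  Apollo: 3 − 0 = 3
  Lumen: 0 − 3 = -3
  Delta: 2 − 1 = 1
  Beacon: 1 − 2 = -1
Apollo has the best Copeland score.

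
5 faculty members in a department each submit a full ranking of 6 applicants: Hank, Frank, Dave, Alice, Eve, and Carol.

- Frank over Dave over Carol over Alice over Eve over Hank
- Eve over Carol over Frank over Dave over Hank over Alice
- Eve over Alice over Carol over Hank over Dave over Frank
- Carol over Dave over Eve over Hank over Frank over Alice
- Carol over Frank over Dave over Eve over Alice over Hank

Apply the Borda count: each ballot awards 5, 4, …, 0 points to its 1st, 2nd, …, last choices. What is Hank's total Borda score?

5

Borda scores:
  Hank: 0 + 1 + 2 + 2 + 0 = 5
  Frank: 5 + 3 + 0 + 1 + 4 = 13
  Dave: 4 + 2 + 1 + 4 + 3 = 14
  Alice: 2 + 0 + 4 + 0 + 1 = 7
  Eve: 1 + 5 + 5 + 3 + 2 = 16
  Carol: 3 + 4 + 3 + 5 + 5 = 20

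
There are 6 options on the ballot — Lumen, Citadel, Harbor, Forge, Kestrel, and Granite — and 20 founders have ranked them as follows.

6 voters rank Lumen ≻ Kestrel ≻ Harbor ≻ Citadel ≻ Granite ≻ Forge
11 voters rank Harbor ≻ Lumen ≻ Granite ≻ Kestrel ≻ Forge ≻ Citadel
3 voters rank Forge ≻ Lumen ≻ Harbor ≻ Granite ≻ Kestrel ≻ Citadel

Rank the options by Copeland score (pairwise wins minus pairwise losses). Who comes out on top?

Pairwise results:
  Lumen vs Citadel: Lumen wins 20–0.
  Lumen vs Harbor: Harbor wins 11–9.
  Lumen vs Forge: Lumen wins 17–3.
  Lumen vs Kestrel: Lumen wins 20–0.
  Lumen vs Granite: Lumen wins 20–0.
  Citadel vs Harbor: Harbor wins 20–0.
  Citadel vs Forge: Forge wins 14–6.
  Citadel vs Kestrel: Kestrel wins 20–0.
  Citadel vs Granite: Granite wins 14–6.
  Harbor vs Forge: Harbor wins 17–3.
  Harbor vs Kestrel: Harbor wins 14–6.
  Harbor vs Granite: Harbor wins 20–0.
  Forge vs Kestrel: Kestrel wins 17–3.
  Forge vs Granite: Granite wins 17–3.
  Kestrel vs Granite: Granite wins 14–6.
Copeland scores (wins − losses):
  Lumen: 4 − 1 = 3
  Citadel: 0 − 5 = -5
  Harbor: 5 − 0 = 5
  Forge: 1 − 4 = -3
  Kestrel: 2 − 3 = -1
  Granite: 3 − 2 = 1
Harbor has the best Copeland score.

Harbor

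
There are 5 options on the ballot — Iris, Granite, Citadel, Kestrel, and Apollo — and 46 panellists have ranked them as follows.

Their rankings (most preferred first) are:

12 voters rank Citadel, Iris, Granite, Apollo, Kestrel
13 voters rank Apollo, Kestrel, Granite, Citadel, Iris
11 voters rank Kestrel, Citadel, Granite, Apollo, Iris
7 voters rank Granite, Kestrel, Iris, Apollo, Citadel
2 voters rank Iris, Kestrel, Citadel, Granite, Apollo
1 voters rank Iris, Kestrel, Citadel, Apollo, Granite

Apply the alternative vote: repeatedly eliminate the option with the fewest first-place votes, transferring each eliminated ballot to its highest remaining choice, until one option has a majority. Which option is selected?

Apollo

Round 1: Apollo 13, Citadel 12, Kestrel 11, Granite 7, Iris 3. Iris has the fewest and is eliminated.
Round 2: Kestrel 14, Apollo 13, Citadel 12, Granite 7. Granite has the fewest and is eliminated.
Round 3: Kestrel 21, Apollo 13, Citadel 12. Citadel has the fewest and is eliminated.
Round 4: Apollo 25, Kestrel 21. Apollo has a majority.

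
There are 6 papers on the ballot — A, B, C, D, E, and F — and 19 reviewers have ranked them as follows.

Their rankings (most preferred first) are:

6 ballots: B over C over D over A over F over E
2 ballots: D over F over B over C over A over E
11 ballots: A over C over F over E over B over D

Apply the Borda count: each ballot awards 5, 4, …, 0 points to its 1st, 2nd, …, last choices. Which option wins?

Borda scores:
  A: 6·2 + 2·1 + 11·5 = 69
  B: 6·5 + 2·3 + 11·1 = 47
  C: 6·4 + 2·2 + 11·4 = 72
  D: 6·3 + 2·5 + 11·0 = 28
  E: 6·0 + 2·0 + 11·2 = 22
  F: 6·1 + 2·4 + 11·3 = 47
C has the highest total.

C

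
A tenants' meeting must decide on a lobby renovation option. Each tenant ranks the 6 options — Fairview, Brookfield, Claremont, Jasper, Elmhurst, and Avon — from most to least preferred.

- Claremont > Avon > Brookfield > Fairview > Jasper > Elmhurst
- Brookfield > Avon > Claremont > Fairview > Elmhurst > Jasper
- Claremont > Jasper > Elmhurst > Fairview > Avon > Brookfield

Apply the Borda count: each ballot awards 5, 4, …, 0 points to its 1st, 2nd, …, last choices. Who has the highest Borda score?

Borda scores:
  Fairview: 2 + 2 + 2 = 6
  Brookfield: 3 + 5 + 0 = 8
  Claremont: 5 + 3 + 5 = 13
  Jasper: 1 + 0 + 4 = 5
  Elmhurst: 0 + 1 + 3 = 4
  Avon: 4 + 4 + 1 = 9
Claremont has the highest total.

Claremont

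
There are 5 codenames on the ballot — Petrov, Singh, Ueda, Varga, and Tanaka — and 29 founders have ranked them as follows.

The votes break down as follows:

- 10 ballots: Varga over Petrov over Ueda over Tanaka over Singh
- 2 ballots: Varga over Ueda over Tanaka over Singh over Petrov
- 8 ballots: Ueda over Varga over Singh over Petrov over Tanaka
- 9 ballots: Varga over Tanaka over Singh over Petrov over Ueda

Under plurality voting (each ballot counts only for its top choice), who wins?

Varga

First-place vote totals:
  Petrov: 0
  Singh: 0
  Ueda: 8
  Varga: 21
  Tanaka: 0
Varga has the most first-place votes.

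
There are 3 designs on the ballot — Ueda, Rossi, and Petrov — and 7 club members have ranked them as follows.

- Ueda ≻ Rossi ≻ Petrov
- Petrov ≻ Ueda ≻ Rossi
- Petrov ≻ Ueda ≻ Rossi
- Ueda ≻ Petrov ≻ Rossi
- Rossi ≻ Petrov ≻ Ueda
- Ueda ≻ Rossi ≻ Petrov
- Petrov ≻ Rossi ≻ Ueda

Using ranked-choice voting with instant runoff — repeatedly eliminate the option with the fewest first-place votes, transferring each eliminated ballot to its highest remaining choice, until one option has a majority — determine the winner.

Round 1: Ueda 3, Petrov 3, Rossi 1. Rossi has the fewest and is eliminated.
Round 2: Petrov 4, Ueda 3. Petrov has a majority.

Petrov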